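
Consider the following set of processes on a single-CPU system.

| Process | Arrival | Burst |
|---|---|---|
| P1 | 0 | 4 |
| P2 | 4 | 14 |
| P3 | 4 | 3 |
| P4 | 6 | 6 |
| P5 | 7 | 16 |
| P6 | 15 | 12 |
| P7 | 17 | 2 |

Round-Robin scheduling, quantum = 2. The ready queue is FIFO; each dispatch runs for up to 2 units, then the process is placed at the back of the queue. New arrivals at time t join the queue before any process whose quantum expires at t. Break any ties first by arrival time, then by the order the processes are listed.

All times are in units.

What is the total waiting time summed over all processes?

120

Timeline: | P1 0-4 | P2 4-6 | P3 6-8 | P4 8-10 | P2 10-12 | P5 12-14 | P3 14-15 | P4 15-17 | P2 17-19 | P5 19-21 | P6 21-23 | P7 23-25 | P4 25-27 | P2 27-29 | P5 29-31 | P6 31-33 | P2 33-35 | P5 35-37 | P6 37-39 | P2 39-41 | P5 41-43 | P6 43-45 | P2 45-47 | P5 47-49 | P6 49-51 | P5 51-53 | P6 53-55 | P5 55-57 |
Completion: P1=4  P2=47  P3=15  P4=27  P5=57  P6=55  P7=25
Turnaround (C−A): P1=4  P2=43  P3=11  P4=21  P5=50  P6=40  P7=8
Waiting = turnaround − burst: P1=0, P2=29, P3=8, P4=15, P5=34, P6=28, P7=6
Total waiting = 0 + 29 + 8 + 15 + 34 + 28 + 6 = 120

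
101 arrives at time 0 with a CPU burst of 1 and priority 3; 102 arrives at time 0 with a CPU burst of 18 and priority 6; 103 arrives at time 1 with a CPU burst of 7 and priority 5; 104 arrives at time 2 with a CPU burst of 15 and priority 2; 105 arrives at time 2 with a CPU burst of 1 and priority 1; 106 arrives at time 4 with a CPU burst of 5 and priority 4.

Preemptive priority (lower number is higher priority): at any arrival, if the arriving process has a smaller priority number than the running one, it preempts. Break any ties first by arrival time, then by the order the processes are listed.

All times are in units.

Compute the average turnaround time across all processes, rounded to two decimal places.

Timeline: | 101 0-1 | 103 1-2 | 105 2-3 | 104 3-18 | 106 18-23 | 103 23-29 | 102 29-47 |
Completion: 101=1  102=47  103=29  104=18  105=3  106=23
Turnaround (C−A): 101=1  102=47  103=28  104=16  105=1  106=19
Turnaround times: 101=1, 102=47, 103=28, 104=16, 105=1, 106=19
Average turnaround = (1+47+28+16+1+19) / 6 = 112/6 = 18.67

18.67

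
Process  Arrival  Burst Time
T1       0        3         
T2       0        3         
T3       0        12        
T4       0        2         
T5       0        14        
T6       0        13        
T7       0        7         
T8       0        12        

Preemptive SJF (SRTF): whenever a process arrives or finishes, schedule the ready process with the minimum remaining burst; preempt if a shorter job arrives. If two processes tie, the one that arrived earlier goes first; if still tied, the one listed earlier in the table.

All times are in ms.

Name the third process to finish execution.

T2

Gantt: | T4 0-2 | T1 2-5 | T2 5-8 | T7 8-15 | T3 15-27 | T8 27-39 | T6 39-52 | T5 52-66 |
Completion: T1=5  T2=8  T3=27  T4=2  T5=66  T6=52  T7=15  T8=39
Turnaround (C−A): T1=5  T2=8  T3=27  T4=2  T5=66  T6=52  T7=15  T8=39
Finish order: T4 → T1 → T2 → T7 → T3 → T8 → T6 → T5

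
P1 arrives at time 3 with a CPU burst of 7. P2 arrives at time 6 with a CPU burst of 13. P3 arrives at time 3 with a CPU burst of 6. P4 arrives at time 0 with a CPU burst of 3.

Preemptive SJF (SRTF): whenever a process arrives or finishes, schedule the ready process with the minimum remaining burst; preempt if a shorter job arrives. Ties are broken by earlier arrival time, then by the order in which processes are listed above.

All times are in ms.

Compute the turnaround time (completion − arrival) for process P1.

Timeline: | P4 0-3 | P3 3-9 | P1 9-16 | P2 16-29 |
Completion: P1=16  P2=29  P3=9  P4=3
Turnaround (C−A): P1=13  P2=23  P3=6  P4=3
Turnaround(P1) = completion − arrival = 16 − 3 = 13

13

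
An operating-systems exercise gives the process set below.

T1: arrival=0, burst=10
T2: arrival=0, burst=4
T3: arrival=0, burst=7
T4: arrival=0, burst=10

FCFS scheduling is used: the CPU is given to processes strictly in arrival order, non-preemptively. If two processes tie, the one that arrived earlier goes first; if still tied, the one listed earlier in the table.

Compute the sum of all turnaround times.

76

Schedule: | T1 0-10 | T2 10-14 | T3 14-21 | T4 21-31 |
Completion: T1=10  T2=14  T3=21  T4=31
Turnaround = completion − arrival: T1=10, T2=14, T3=21, T4=31
Total turnaround = 10 + 14 + 21 + 31 = 76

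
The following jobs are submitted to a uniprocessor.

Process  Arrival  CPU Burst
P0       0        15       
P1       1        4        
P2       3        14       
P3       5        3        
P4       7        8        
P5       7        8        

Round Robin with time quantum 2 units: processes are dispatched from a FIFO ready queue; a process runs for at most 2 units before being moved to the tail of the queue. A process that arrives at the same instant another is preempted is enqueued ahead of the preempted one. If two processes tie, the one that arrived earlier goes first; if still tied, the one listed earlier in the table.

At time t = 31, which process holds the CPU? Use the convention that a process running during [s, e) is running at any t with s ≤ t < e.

Timeline: | P0 0-2 | P1 2-4 | P0 4-6 | P2 6-8 | P1 8-10 | P3 10-12 | P0 12-14 | P4 14-16 | P5 16-18 | P2 18-20 | P3 20-21 | P0 21-23 | P4 23-25 | P5 25-27 | P2 27-29 | P0 29-31 | P4 31-33 | P5 33-35 | P2 35-37 | P0 37-39 | P4 39-41 | P5 41-43 | P2 43-45 | P0 45-47 | P2 47-49 | P0 49-50 | P2 50-52 |
Completion: P0=50  P1=10  P2=52  P3=21  P4=41  P5=43

P4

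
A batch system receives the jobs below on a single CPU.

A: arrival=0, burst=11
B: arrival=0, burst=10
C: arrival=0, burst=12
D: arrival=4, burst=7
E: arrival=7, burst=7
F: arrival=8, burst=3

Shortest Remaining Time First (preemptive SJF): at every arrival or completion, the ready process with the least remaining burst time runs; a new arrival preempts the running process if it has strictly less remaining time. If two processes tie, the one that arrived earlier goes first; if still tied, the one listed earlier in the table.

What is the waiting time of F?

2

Timeline: | B 0-10 | F 10-13 | D 13-20 | E 20-27 | A 27-38 | C 38-50 |
Completion: A=38  B=10  C=50  D=20  E=27  F=13
Turnaround (C−A): A=38  B=10  C=50  D=16  E=20  F=5
Waiting(F) = turnaround − burst = 5 − 3 = 2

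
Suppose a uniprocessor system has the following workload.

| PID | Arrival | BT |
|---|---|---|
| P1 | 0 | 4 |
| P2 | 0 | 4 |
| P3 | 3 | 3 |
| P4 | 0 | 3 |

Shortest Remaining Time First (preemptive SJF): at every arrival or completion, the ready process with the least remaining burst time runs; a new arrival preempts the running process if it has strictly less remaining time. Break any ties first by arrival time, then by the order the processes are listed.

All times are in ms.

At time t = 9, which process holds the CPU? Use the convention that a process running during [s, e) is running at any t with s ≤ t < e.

P1

Timeline: | P4 0-3 | P3 3-6 | P1 6-10 | P2 10-14 |
Completion: P1=10  P2=14  P3=6  P4=3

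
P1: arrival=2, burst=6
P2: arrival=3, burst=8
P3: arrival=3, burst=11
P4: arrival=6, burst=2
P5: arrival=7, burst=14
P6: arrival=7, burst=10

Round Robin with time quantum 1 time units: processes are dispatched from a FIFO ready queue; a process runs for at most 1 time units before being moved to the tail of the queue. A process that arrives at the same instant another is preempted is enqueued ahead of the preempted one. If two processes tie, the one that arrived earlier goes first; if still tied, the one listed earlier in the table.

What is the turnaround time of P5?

46

Gantt: | idle 0-2 | P1 2-3 | P2 3-4 | P3 4-5 | P1 5-6 | P2 6-7 | P3 7-8 | P4 8-9 | P1 9-10 | P5 10-11 | P6 11-12 | P2 12-13 | P3 13-14 | P4 14-15 | P1 15-16 | P5 16-17 | P6 17-18 | P2 18-19 | P3 19-20 | P1 20-21 | P5 21-22 | P6 22-23 | P2 23-24 | P3 24-25 | P1 25-26 | P5 26-27 | P6 27-28 | P2 28-29 | P3 29-30 | P5 30-31 | P6 31-32 | P2 32-33 | P3 33-34 | P5 34-35 | P6 35-36 | P2 36-37 | P3 37-38 | P5 38-39 | P6 39-40 | P3 40-41 | P5 41-42 | P6 42-43 | P3 43-44 | P5 44-45 | P6 45-46 | P3 46-47 | P5 47-48 | P6 48-49 | P5 49-53 |
Completion: P1=26  P2=37  P3=47  P4=15  P5=53  P6=49
Turnaround (C−A): P1=24  P2=34  P3=44  P4=9  P5=46  P6=42
Turnaround(P5) = completion − arrival = 53 − 7 = 46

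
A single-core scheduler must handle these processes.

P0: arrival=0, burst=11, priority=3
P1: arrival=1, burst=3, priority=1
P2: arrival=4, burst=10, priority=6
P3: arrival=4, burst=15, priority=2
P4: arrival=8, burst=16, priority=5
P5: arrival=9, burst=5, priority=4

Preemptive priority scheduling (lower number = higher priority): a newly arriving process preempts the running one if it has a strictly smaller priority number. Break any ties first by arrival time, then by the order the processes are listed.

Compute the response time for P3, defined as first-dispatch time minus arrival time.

0

Schedule: | P0 0-1 | P1 1-4 | P3 4-19 | P0 19-29 | P5 29-34 | P4 34-50 | P2 50-60 |
Completion: P0=29  P1=4  P2=60  P3=19  P4=50  P5=34
Turnaround (C−A): P0=29  P1=3  P2=56  P3=15  P4=42  P5=25
Response(P3) = first start − arrival = 4 − 4 = 0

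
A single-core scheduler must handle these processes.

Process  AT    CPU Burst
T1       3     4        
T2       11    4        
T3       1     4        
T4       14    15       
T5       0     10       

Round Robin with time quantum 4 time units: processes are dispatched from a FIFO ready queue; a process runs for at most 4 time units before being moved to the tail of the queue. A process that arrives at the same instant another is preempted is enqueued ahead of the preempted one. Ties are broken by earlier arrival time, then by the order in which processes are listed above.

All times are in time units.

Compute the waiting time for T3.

3

Timeline: | T5 0-4 | T3 4-8 | T1 8-12 | T5 12-16 | T2 16-20 | T4 20-24 | T5 24-26 | T4 26-37 |
Completion: T1=12  T2=20  T3=8  T4=37  T5=26
Turnaround (C−A): T1=9  T2=9  T3=7  T4=23  T5=26
Waiting(T3) = turnaround − burst = 7 − 4 = 3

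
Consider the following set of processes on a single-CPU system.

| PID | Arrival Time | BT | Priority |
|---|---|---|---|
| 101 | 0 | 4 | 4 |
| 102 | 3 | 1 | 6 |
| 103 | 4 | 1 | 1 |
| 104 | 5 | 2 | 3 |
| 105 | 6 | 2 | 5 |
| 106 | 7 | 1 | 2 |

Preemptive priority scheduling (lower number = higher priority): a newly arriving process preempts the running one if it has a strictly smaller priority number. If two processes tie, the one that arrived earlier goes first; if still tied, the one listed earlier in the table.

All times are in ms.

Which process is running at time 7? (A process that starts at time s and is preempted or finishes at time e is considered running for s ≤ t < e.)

Gantt: | 101 0-4 | 103 4-5 | 104 5-7 | 106 7-8 | 105 8-10 | 102 10-11 |
Completion: 101=4  102=11  103=5  104=7  105=10  106=8
Turnaround (C−A): 101=4  102=8  103=1  104=2  105=4  106=1

106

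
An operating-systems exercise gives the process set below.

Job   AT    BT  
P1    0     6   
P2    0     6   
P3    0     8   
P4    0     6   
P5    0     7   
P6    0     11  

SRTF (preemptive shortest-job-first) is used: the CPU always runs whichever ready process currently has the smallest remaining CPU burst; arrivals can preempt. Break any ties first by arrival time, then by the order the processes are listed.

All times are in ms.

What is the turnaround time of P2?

12

Schedule: | P1 0-6 | P2 6-12 | P4 12-18 | P5 18-25 | P3 25-33 | P6 33-44 |
Completion: P1=6  P2=12  P3=33  P4=18  P5=25  P6=44
Turnaround (C−A): P1=6  P2=12  P3=33  P4=18  P5=25  P6=44
Turnaround(P2) = completion − arrival = 12 − 0 = 12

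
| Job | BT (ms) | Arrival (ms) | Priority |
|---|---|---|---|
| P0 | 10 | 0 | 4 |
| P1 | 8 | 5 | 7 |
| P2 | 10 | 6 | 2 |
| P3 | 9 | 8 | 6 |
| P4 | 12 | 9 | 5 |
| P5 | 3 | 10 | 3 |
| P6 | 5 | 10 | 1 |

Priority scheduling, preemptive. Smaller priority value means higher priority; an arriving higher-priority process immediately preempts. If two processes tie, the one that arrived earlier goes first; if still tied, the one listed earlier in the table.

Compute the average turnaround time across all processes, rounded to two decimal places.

Gantt: | P0 0-6 | P2 6-10 | P6 10-15 | P2 15-21 | P5 21-24 | P0 24-28 | P4 28-40 | P3 40-49 | P1 49-57 |
Completion: P0=28  P1=57  P2=21  P3=49  P4=40  P5=24  P6=15
Turnaround (C−A): P0=28  P1=52  P2=15  P3=41  P4=31  P5=14  P6=5
Turnaround times: P0=28, P1=52, P2=15, P3=41, P4=31, P5=14, P6=5
Average turnaround = (28+52+15+41+31+14+5) / 7 = 186/7 = 26.57

26.57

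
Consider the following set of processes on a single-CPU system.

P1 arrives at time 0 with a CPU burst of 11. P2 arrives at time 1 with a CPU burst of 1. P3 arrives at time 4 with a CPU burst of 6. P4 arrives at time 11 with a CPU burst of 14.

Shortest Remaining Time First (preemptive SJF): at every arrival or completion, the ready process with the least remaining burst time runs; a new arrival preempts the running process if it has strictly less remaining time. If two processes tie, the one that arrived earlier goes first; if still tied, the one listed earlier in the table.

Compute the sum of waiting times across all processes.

14

Schedule: | P1 0-1 | P2 1-2 | P1 2-4 | P3 4-10 | P1 10-18 | P4 18-32 |
Completion: P1=18  P2=2  P3=10  P4=32
Waiting = turnaround − burst: P1=7, P2=0, P3=0, P4=7
Total waiting = 7 + 0 + 0 + 7 = 14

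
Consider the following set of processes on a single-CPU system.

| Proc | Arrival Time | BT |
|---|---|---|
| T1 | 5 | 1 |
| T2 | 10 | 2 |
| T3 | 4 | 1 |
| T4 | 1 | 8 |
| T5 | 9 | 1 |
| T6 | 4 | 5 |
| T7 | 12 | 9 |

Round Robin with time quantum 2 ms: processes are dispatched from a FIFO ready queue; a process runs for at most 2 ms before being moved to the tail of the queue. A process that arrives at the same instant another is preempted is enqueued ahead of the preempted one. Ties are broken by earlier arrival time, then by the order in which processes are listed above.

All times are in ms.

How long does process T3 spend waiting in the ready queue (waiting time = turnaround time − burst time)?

Gantt: | idle 0-1 | T4 1-5 | T3 5-6 | T6 6-8 | T1 8-9 | T4 9-11 | T6 11-13 | T5 13-14 | T2 14-16 | T4 16-18 | T7 18-20 | T6 20-21 | T7 21-28 |
Completion: T1=9  T2=16  T3=6  T4=18  T5=14  T6=21  T7=28
Turnaround (C−A): T1=4  T2=6  T3=2  T4=17  T5=5  T6=17  T7=16
Waiting(T3) = turnaround − burst = 2 − 1 = 1

1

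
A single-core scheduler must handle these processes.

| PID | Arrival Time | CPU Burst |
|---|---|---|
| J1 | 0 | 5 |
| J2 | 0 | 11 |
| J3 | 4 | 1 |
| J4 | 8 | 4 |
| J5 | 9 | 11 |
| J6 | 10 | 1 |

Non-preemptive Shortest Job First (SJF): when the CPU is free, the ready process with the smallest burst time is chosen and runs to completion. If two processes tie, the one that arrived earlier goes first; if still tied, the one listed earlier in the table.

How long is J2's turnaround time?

Timeline: | J1 0-5 | J3 5-6 | J2 6-17 | J6 17-18 | J4 18-22 | J5 22-33 |
Completion: J1=5  J2=17  J3=6  J4=22  J5=33  J6=18
Turnaround (C−A): J1=5  J2=17  J3=2  J4=14  J5=24  J6=8
Turnaround(J2) = completion − arrival = 17 − 0 = 17

17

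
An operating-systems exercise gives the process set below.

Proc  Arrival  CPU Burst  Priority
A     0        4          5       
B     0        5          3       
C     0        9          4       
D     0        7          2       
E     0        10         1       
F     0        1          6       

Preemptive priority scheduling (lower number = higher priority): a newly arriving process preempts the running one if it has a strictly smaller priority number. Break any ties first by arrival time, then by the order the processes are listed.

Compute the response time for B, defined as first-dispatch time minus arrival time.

Timeline: | E 0-10 | D 10-17 | B 17-22 | C 22-31 | A 31-35 | F 35-36 |
Completion: A=35  B=22  C=31  D=17  E=10  F=36
Response(B) = first start − arrival = 17 − 0 = 17

17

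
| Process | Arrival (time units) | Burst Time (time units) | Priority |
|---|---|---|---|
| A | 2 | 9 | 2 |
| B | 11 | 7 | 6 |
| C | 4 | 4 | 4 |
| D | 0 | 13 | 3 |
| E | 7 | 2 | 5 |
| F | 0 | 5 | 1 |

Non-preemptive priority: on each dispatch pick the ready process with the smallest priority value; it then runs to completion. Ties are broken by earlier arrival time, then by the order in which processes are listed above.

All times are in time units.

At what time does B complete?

Timeline: | F 0-5 | A 5-14 | D 14-27 | C 27-31 | E 31-33 | B 33-40 |
Completion: A=14  B=40  C=31  D=27  E=33  F=5

40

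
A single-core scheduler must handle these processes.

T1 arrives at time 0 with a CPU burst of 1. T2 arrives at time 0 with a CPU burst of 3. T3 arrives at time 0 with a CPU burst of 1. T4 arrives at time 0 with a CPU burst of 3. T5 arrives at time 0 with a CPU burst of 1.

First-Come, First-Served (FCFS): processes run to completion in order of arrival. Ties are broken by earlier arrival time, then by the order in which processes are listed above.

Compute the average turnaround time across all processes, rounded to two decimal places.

Schedule: | T1 0-1 | T2 1-4 | T3 4-5 | T4 5-8 | T5 8-9 |
Completion: T1=1  T2=4  T3=5  T4=8  T5=9
Turnaround times: T1=1, T2=4, T3=5, T4=8, T5=9
Average turnaround = (1+4+5+8+9) / 5 = 27/5 = 5.40

5.40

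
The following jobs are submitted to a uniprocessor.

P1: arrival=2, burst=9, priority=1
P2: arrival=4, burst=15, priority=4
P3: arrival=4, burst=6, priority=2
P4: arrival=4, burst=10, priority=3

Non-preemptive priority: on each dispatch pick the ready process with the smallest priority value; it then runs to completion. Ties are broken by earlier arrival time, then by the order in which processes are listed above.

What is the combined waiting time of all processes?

43

Schedule: | idle 0-2 | P1 2-11 | P3 11-17 | P4 17-27 | P2 27-42 |
Completion: P1=11  P2=42  P3=17  P4=27
Waiting = turnaround − burst: P1=0, P2=23, P3=7, P4=13
Total waiting = 0 + 23 + 7 + 13 = 43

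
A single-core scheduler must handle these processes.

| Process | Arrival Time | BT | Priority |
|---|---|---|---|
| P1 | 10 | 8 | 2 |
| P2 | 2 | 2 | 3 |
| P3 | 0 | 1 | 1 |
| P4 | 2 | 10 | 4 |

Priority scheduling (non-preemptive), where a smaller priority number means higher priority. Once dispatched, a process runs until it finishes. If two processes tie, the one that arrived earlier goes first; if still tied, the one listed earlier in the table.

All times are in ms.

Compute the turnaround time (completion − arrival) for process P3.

Gantt: | P3 0-1 | idle 1-2 | P2 2-4 | P4 4-14 | P1 14-22 |
Completion: P1=22  P2=4  P3=1  P4=14
Turnaround (C−A): P1=12  P2=2  P3=1  P4=12
Turnaround(P3) = completion − arrival = 1 − 0 = 1

1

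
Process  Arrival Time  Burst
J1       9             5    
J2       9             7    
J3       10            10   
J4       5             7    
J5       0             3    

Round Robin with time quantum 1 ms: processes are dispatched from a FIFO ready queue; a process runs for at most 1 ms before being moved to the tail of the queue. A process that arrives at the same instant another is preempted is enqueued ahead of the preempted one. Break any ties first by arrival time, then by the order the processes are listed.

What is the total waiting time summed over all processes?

47

Gantt: | J5 0-3 | idle 3-5 | J4 5-9 | J1 9-10 | J2 10-11 | J4 11-12 | J3 12-13 | J1 13-14 | J2 14-15 | J4 15-16 | J3 16-17 | J1 17-18 | J2 18-19 | J4 19-20 | J3 20-21 | J1 21-22 | J2 22-23 | J3 23-24 | J1 24-25 | J2 25-26 | J3 26-27 | J2 27-28 | J3 28-29 | J2 29-30 | J3 30-34 |
Completion: J1=25  J2=30  J3=34  J4=20  J5=3
Waiting = turnaround − burst: J1=11, J2=14, J3=14, J4=8, J5=0
Total waiting = 11 + 14 + 14 + 8 + 0 = 47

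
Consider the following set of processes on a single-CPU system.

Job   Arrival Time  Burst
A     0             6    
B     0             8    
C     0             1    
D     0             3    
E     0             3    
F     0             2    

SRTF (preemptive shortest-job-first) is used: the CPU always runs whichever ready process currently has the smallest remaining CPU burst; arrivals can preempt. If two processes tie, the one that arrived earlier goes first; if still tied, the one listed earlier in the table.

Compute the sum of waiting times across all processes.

Gantt: | C 0-1 | F 1-3 | D 3-6 | E 6-9 | A 9-15 | B 15-23 |
Completion: A=15  B=23  C=1  D=6  E=9  F=3
Turnaround (C−A): A=15  B=23  C=1  D=6  E=9  F=3
Waiting = turnaround − burst: A=9, B=15, C=0, D=3, E=6, F=1
Total waiting = 9 + 15 + 0 + 3 + 6 + 1 = 34

34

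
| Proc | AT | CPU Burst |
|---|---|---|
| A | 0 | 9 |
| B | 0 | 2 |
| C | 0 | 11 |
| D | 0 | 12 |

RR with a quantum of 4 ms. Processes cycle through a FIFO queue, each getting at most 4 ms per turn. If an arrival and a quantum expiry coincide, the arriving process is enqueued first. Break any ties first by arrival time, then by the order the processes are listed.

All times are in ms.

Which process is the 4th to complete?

Gantt: | A 0-4 | B 4-6 | C 6-10 | D 10-14 | A 14-18 | C 18-22 | D 22-26 | A 26-27 | C 27-30 | D 30-34 |
Completion: A=27  B=6  C=30  D=34
Finish order: B → A → C → D

D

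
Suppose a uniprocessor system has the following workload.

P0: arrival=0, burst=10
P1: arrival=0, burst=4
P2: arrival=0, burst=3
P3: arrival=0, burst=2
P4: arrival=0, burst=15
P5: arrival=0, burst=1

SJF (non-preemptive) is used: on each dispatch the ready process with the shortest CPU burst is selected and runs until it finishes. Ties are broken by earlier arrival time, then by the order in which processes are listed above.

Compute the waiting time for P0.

10

Schedule: | P5 0-1 | P3 1-3 | P2 3-6 | P1 6-10 | P0 10-20 | P4 20-35 |
Completion: P0=20  P1=10  P2=6  P3=3  P4=35  P5=1
Turnaround (C−A): P0=20  P1=10  P2=6  P3=3  P4=35  P5=1
Waiting(P0) = turnaround − burst = 20 − 10 = 10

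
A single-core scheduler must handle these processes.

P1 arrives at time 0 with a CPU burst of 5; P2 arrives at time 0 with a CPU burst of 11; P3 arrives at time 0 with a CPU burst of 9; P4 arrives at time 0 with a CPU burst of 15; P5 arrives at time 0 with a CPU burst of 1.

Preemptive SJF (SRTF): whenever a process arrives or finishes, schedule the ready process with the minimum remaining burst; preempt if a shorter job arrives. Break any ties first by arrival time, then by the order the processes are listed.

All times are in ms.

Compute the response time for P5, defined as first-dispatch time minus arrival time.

Timeline: | P5 0-1 | P1 1-6 | P3 6-15 | P2 15-26 | P4 26-41 |
Completion: P1=6  P2=26  P3=15  P4=41  P5=1
Response(P5) = first start − arrival = 0 − 0 = 0

0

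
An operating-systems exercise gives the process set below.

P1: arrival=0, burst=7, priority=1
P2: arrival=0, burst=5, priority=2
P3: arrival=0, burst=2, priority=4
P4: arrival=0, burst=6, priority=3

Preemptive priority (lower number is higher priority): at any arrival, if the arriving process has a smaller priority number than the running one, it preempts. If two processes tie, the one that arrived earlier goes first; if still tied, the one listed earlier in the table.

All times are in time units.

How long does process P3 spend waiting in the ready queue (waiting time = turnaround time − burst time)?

Schedule: | P1 0-7 | P2 7-12 | P4 12-18 | P3 18-20 |
Completion: P1=7  P2=12  P3=20  P4=18
Waiting(P3) = turnaround − burst = 20 − 2 = 18

18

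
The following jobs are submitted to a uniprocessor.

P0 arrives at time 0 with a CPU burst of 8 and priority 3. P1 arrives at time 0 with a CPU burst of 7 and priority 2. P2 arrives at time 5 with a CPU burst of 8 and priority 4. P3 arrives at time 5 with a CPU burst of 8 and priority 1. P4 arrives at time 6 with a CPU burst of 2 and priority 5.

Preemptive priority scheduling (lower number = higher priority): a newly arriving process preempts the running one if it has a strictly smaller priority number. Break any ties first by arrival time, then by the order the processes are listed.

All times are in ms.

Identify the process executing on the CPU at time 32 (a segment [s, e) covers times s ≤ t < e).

P4

Schedule: | P1 0-5 | P3 5-13 | P1 13-15 | P0 15-23 | P2 23-31 | P4 31-33 |
Completion: P0=23  P1=15  P2=31  P3=13  P4=33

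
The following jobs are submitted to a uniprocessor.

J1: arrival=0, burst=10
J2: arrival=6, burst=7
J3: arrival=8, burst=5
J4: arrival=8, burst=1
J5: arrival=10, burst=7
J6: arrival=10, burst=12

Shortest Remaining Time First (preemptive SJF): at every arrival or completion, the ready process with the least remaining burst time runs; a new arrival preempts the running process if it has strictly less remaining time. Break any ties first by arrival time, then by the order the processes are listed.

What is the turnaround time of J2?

17

Gantt: | J1 0-8 | J4 8-9 | J1 9-11 | J3 11-16 | J2 16-23 | J5 23-30 | J6 30-42 |
Completion: J1=11  J2=23  J3=16  J4=9  J5=30  J6=42
Turnaround(J2) = completion − arrival = 23 − 6 = 17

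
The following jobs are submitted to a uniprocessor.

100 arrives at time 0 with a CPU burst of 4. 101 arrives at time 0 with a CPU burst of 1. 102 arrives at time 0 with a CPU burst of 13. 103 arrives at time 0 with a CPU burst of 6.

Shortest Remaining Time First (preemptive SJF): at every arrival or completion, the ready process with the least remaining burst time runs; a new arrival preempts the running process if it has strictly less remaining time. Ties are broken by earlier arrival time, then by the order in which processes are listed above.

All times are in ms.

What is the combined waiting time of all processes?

17

Timeline: | 101 0-1 | 100 1-5 | 103 5-11 | 102 11-24 |
Completion: 100=5  101=1  102=24  103=11
Waiting = turnaround − burst: 100=1, 101=0, 102=11, 103=5
Total waiting = 1 + 0 + 11 + 5 = 17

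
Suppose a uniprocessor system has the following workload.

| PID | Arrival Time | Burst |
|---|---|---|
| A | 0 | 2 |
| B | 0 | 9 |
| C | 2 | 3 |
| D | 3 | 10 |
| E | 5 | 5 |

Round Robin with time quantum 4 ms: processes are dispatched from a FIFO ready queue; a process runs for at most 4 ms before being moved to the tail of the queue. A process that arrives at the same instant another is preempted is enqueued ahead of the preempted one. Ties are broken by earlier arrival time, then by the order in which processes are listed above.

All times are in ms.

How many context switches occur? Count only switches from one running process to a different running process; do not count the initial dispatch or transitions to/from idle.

9

Schedule: | A 0-2 | B 2-6 | C 6-9 | D 9-13 | E 13-17 | B 17-21 | D 21-25 | E 25-26 | B 26-27 | D 27-29 |
Completion: A=2  B=27  C=9  D=29  E=26
Turnaround (C−A): A=2  B=27  C=7  D=26  E=21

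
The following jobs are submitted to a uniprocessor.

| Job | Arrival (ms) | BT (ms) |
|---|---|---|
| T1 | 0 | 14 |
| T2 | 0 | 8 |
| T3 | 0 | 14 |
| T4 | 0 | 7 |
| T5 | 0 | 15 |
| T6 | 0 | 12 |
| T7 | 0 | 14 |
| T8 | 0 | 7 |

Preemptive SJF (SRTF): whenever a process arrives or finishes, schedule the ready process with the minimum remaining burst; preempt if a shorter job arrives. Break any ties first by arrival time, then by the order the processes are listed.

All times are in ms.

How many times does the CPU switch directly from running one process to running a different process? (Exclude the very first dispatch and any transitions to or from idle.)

7

Timeline: | T4 0-7 | T8 7-14 | T2 14-22 | T6 22-34 | T1 34-48 | T3 48-62 | T7 62-76 | T5 76-91 |
Completion: T1=48  T2=22  T3=62  T4=7  T5=91  T6=34  T7=76  T8=14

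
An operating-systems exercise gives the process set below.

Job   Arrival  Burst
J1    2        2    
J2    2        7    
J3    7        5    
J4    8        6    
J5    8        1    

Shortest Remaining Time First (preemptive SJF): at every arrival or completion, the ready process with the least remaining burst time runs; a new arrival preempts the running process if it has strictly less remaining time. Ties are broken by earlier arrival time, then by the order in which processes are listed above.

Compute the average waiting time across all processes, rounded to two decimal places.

Schedule: | idle 0-2 | J1 2-4 | J2 4-8 | J5 8-9 | J2 9-12 | J3 12-17 | J4 17-23 |
Completion: J1=4  J2=12  J3=17  J4=23  J5=9
Waiting times: J1=0, J2=3, J3=5, J4=9, J5=0
Average waiting = (0+3+5+9+0) / 5 = 17/5 = 3.40

3.40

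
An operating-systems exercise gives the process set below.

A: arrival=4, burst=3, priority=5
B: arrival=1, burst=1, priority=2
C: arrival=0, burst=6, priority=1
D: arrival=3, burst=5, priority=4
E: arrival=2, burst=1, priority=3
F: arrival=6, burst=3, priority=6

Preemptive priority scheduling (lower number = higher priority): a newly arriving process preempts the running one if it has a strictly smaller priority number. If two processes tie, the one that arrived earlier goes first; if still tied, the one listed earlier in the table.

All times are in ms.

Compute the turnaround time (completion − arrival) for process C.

Timeline: | C 0-6 | B 6-7 | E 7-8 | D 8-13 | A 13-16 | F 16-19 |
Completion: A=16  B=7  C=6  D=13  E=8  F=19
Turnaround (C−A): A=12  B=6  C=6  D=10  E=6  F=13
Turnaround(C) = completion − arrival = 6 − 0 = 6

6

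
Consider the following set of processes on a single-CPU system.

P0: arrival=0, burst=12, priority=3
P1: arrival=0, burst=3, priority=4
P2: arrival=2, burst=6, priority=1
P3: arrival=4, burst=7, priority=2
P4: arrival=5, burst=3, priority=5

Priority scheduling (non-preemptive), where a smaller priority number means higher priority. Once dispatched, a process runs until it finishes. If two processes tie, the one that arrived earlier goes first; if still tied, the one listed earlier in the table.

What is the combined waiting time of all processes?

Schedule: | P0 0-12 | P2 12-18 | P3 18-25 | P1 25-28 | P4 28-31 |
Completion: P0=12  P1=28  P2=18  P3=25  P4=31
Turnaround (C−A): P0=12  P1=28  P2=16  P3=21  P4=26
Waiting = turnaround − burst: P0=0, P1=25, P2=10, P3=14, P4=23
Total waiting = 0 + 25 + 10 + 14 + 23 = 72

72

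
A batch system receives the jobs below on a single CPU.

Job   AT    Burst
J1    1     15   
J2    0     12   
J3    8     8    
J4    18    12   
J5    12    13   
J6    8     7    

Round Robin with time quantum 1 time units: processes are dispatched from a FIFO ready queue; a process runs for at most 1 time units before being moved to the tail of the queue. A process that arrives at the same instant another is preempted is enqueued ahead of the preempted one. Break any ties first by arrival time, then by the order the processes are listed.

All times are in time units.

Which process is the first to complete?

J6

Schedule: | J2 0-1 | J1 1-2 | J2 2-3 | J1 3-4 | J2 4-5 | J1 5-6 | J2 6-7 | J1 7-8 | J2 8-9 | J3 9-10 | J6 10-11 | J1 11-12 | J2 12-13 | J3 13-14 | J6 14-15 | J5 15-16 | J1 16-17 | J2 17-18 | J3 18-19 | J6 19-20 | J5 20-21 | J1 21-22 | J4 22-23 | J2 23-24 | J3 24-25 | J6 25-26 | J5 26-27 | J1 27-28 | J4 28-29 | J2 29-30 | J3 30-31 | J6 31-32 | J5 32-33 | J1 33-34 | J4 34-35 | J2 35-36 | J3 36-37 | J6 37-38 | J5 38-39 | J1 39-40 | J4 40-41 | J2 41-42 | J3 42-43 | J6 43-44 | J5 44-45 | J1 45-46 | J4 46-47 | J2 47-48 | J3 48-49 | J5 49-50 | J1 50-51 | J4 51-52 | J5 52-53 | J1 53-54 | J4 54-55 | J5 55-56 | J1 56-57 | J4 57-58 | J5 58-59 | J1 59-60 | J4 60-61 | J5 61-62 | J4 62-63 | J5 63-64 | J4 64-65 | J5 65-66 | J4 66-67 |
Completion: J1=60  J2=48  J3=49  J4=67  J5=66  J6=44
Turnaround (C−A): J1=59  J2=48  J3=41  J4=49  J5=54  J6=36
Finish order: J6 → J2 → J3 → J1 → J5 → J4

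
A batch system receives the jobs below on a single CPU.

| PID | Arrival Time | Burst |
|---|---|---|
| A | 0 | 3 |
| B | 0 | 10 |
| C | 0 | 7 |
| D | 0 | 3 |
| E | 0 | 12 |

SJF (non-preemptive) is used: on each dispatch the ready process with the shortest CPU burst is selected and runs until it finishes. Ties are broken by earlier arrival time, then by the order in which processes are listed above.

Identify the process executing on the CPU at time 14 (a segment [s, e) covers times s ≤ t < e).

Schedule: | A 0-3 | D 3-6 | C 6-13 | B 13-23 | E 23-35 |
Completion: A=3  B=23  C=13  D=6  E=35
Turnaround (C−A): A=3  B=23  C=13  D=6  E=35

B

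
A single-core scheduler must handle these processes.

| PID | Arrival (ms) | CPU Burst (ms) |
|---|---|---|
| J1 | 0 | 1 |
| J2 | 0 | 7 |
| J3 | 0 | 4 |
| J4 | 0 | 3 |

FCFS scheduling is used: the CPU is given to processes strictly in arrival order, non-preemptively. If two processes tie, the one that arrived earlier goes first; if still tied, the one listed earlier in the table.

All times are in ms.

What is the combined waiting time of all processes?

Schedule: | J1 0-1 | J2 1-8 | J3 8-12 | J4 12-15 |
Completion: J1=1  J2=8  J3=12  J4=15
Waiting = turnaround − burst: J1=0, J2=1, J3=8, J4=12
Total waiting = 0 + 1 + 8 + 12 = 21

21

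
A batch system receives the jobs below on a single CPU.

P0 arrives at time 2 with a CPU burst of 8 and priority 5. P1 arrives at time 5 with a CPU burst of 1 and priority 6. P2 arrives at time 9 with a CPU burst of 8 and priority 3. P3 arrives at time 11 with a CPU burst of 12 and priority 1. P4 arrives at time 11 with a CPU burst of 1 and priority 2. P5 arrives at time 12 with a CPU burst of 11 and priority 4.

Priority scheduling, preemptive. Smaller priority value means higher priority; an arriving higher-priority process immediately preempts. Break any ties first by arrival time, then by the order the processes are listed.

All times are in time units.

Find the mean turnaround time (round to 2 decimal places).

Timeline: | idle 0-2 | P0 2-9 | P2 9-11 | P3 11-23 | P4 23-24 | P2 24-30 | P5 30-41 | P0 41-42 | P1 42-43 |
Completion: P0=42  P1=43  P2=30  P3=23  P4=24  P5=41
Turnaround (C−A): P0=40  P1=38  P2=21  P3=12  P4=13  P5=29
Turnaround times: P0=40, P1=38, P2=21, P3=12, P4=13, P5=29
Average turnaround = (40+38+21+12+13+29) / 6 = 153/6 = 25.50

25.50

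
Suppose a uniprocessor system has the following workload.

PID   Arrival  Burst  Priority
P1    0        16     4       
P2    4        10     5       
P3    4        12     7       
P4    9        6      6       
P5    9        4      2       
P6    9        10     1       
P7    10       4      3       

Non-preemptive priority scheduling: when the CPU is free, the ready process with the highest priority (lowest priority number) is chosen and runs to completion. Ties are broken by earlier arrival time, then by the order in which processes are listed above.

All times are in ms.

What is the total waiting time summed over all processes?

155

Timeline: | P1 0-16 | P6 16-26 | P5 26-30 | P7 30-34 | P2 34-44 | P4 44-50 | P3 50-62 |
Completion: P1=16  P2=44  P3=62  P4=50  P5=30  P6=26  P7=34
Waiting = turnaround − burst: P1=0, P2=30, P3=46, P4=35, P5=17, P6=7, P7=20
Total waiting = 0 + 30 + 46 + 35 + 17 + 7 + 20 = 155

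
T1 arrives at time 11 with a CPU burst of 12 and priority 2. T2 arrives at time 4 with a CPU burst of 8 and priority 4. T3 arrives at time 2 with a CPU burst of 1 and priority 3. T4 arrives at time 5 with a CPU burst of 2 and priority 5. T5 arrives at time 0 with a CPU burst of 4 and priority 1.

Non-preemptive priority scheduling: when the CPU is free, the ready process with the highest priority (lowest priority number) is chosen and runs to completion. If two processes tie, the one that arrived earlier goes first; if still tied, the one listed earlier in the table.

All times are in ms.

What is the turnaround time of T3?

Schedule: | T5 0-4 | T3 4-5 | T2 5-13 | T1 13-25 | T4 25-27 |
Completion: T1=25  T2=13  T3=5  T4=27  T5=4
Turnaround(T3) = completion − arrival = 5 − 2 = 3

3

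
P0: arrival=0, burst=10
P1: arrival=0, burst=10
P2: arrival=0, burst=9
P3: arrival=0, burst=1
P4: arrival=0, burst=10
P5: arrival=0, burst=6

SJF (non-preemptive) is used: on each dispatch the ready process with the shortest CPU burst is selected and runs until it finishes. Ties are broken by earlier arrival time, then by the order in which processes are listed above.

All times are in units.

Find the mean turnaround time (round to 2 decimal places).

22.00

Timeline: | P3 0-1 | P5 1-7 | P2 7-16 | P0 16-26 | P1 26-36 | P4 36-46 |
Completion: P0=26  P1=36  P2=16  P3=1  P4=46  P5=7
Turnaround (C−A): P0=26  P1=36  P2=16  P3=1  P4=46  P5=7
Turnaround times: P0=26, P1=36, P2=16, P3=1, P4=46, P5=7
Average turnaround = (26+36+16+1+46+7) / 6 = 132/6 = 22.00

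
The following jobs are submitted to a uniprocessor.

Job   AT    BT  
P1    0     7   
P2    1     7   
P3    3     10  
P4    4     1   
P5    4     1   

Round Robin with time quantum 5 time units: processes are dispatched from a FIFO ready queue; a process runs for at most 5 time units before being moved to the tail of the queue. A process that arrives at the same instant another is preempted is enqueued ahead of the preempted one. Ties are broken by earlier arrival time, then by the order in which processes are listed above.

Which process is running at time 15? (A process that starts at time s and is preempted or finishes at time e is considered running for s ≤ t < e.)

Gantt: | P1 0-5 | P2 5-10 | P3 10-15 | P4 15-16 | P5 16-17 | P1 17-19 | P2 19-21 | P3 21-26 |
Completion: P1=19  P2=21  P3=26  P4=16  P5=17

P4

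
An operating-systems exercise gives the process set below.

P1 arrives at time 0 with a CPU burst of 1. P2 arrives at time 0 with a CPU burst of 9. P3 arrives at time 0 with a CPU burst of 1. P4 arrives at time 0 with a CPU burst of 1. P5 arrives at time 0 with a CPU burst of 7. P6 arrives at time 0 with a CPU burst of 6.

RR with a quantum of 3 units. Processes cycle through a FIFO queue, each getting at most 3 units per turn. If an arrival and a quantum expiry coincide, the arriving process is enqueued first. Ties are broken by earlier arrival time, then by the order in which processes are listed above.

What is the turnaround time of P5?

Timeline: | P1 0-1 | P2 1-4 | P3 4-5 | P4 5-6 | P5 6-9 | P6 9-12 | P2 12-15 | P5 15-18 | P6 18-21 | P2 21-24 | P5 24-25 |
Completion: P1=1  P2=24  P3=5  P4=6  P5=25  P6=21
Turnaround (C−A): P1=1  P2=24  P3=5  P4=6  P5=25  P6=21
Turnaround(P5) = completion − arrival = 25 − 0 = 25

25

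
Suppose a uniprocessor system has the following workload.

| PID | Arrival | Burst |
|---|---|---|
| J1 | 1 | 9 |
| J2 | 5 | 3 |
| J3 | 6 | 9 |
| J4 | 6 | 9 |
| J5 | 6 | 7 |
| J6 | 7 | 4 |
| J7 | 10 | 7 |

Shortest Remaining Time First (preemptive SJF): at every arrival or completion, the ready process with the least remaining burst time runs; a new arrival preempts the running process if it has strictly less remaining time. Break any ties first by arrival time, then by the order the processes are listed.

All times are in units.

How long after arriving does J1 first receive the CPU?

0

Timeline: | idle 0-1 | J1 1-5 | J2 5-8 | J6 8-12 | J1 12-17 | J5 17-24 | J7 24-31 | J3 31-40 | J4 40-49 |
Completion: J1=17  J2=8  J3=40  J4=49  J5=24  J6=12  J7=31
Turnaround (C−A): J1=16  J2=3  J3=34  J4=43  J5=18  J6=5  J7=21
Response(J1) = first start − arrival = 1 − 1 = 0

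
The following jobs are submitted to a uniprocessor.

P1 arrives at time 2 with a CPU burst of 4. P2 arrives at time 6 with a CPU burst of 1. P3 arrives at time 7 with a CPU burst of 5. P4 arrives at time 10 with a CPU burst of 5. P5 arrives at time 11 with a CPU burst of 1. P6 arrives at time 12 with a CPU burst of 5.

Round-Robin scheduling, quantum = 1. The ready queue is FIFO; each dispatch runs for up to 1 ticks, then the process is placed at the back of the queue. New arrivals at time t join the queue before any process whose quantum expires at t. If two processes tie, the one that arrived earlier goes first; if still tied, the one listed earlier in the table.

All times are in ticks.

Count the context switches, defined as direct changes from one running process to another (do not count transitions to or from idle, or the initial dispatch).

Gantt: | idle 0-2 | P1 2-6 | P2 6-7 | P3 7-10 | P4 10-11 | P3 11-12 | P5 12-13 | P4 13-14 | P6 14-15 | P3 15-16 | P4 16-17 | P6 17-18 | P4 18-19 | P6 19-20 | P4 20-21 | P6 21-23 |
Completion: P1=6  P2=7  P3=16  P4=21  P5=13  P6=23

14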